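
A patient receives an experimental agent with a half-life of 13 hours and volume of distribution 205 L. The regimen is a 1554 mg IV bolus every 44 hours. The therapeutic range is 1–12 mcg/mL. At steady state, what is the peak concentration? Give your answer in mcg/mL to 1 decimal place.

8.4 mcg/mL

Over one 44-h interval, 44/13 ≈ 3.3846 half-lives elapse, leaving f ≈ 0.0957 of each dose.
At steady state, accumulation factor R = 1/(1 − e^(−kτ)) ≈ 1.1058.
Single-dose peak C₀ = D/Vd = 1554/205 ≈ 7.580 mcg/mL.
Steady-state peak Cmax,ss = C₀·R ≈ 7.580 × 1.1058 ≈ 8.382 mcg/mL.
Peak 8.4 mcg/mL vs MTC 12 mcg/mL: below toxic threshold.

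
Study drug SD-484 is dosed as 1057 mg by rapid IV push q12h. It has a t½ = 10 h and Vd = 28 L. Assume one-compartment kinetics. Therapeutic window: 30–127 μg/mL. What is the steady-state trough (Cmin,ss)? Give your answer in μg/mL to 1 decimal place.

29.1 μg/mL

Over one 12-h interval, 12/10 ≈ 1.2 half-lives elapse, leaving f ≈ 0.4353 of each dose.
Each bolus raises the concentration by D/Vd = 1057/28 ≈ 37.750 μg/mL.
Steady-state trough Cmin,ss = C₀·f/(1−f) ≈ 37.750 × 0.4353/0.5647 ≈ 29.100 μg/mL.
Trough 29.1 μg/mL vs MEC 30 μg/mL: subtherapeutic.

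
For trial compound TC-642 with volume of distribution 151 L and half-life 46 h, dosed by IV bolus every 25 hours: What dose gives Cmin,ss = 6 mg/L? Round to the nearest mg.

414 mg

τ/t½ = 25/46 ≈ 0.54348, so f = (1/2)^(25/46) ≈ 0.686115.
Cmin,ss = (D/Vd)·f/(1−f), so D = Cmin,ss·Vd·(1−f)/f.
D = 6 × 151 × (1−f)/f ≈ 6 × 151 × 0.45748 ≈ 414.48 mg.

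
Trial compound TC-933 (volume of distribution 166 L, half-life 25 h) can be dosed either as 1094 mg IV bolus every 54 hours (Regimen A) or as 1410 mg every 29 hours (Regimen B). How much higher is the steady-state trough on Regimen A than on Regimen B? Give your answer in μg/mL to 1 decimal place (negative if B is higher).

-5.0 μg/mL

Regimen A: f = (1/2)^(54/25) ≈ 0.2238; Cmin,ss = (1094/166)·f/(1−f) ≈ 1.900 μg/mL.
Regimen B: f = (1/2)^(29/25) ≈ 0.4475; Cmin,ss = (1410/166)·f/(1−f) ≈ 6.880 μg/mL.
Difference ≈ 1.900 − 6.880 ≈ -4.980 μg/mL.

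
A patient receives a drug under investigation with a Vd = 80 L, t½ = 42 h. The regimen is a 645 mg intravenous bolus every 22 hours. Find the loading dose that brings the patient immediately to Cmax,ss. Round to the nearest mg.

2118 mg

f = (1/2)^(22/42) ≈ 0.695533; accumulation ratio R = 1/(1−f) ≈ 3.28443.
Loading dose to hit Cmax,ss on first dose: D_load = D_maint·R ≈ 645 × 3.28443 ≈ 2118.46 mg.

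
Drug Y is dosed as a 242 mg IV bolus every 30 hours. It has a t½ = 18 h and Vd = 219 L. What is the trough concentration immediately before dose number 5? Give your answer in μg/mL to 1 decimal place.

0.5 μg/mL

f = (1/2)^(τ/t½) = (1/2)^(30/18) ≈ 0.3150.
C₀ = D/Vd = 242/219 ≈ 1.105 μg/mL.
Before the 5th dose, 4 doses have been given. Superposition: Cmin = C₀·(f + f² + … + f^4).
≈ 1.105 × (0.3150 + 0.0992 + 0.0313 + 0.0098) ≈ 1.105 × 0.4553 ≈ 0.503 μg/mL.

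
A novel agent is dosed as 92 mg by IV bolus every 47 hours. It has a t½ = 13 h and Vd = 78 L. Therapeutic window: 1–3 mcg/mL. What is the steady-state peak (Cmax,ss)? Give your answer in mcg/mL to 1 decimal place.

τ/t½ = 47/13 ≈ 3.6154, so fraction remaining f = (1/2)^(47/13) ≈ 0.0816.
Accumulation ratio R = 1/(1 − f) ≈ 1/0.9184 ≈ 1.0889.
Single-dose peak C₀ = D/Vd = 92/78 ≈ 1.179 mcg/mL.
Steady-state peak Cmax,ss = C₀·R ≈ 1.179 × 1.0889 ≈ 1.284 mcg/mL.
Peak 1.3 mcg/mL vs MTC 3 mcg/mL: below toxic threshold.

1.3 mcg/mL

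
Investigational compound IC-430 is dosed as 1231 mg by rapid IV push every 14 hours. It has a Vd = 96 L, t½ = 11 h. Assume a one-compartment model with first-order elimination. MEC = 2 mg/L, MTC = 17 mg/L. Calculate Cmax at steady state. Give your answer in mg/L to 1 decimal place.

τ/t½ = 14/11 ≈ 1.2727, so fraction remaining f = (1/2)^(14/11) ≈ 0.4139.
At steady state, accumulation factor R = 1/(1 − e^(−kτ)) ≈ 1.7062.
Each bolus raises the concentration by D/Vd = 1231/96 ≈ 12.823 mg/L.
Steady-state peak Cmax,ss = C₀·R ≈ 12.823 × 1.7062 ≈ 21.879 mg/L.
Peak 21.9 mg/L vs MTC 17 mg/L: exceeds toxic threshold.

21.9 mg/L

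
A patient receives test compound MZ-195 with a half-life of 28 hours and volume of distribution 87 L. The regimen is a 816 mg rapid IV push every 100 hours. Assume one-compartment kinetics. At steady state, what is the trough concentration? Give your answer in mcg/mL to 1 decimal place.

k = ln2/t½ = ln2/28 ≈ 0.024755 h⁻¹; fraction remaining f = e^(−kτ) = e^(−0.024755×100) ≈ 0.0841.
Each bolus raises the concentration by D/Vd = 816/87 ≈ 9.379 mcg/mL.
Steady-state trough Cmin,ss = C₀·f/(1−f) ≈ 9.379 × 0.0841/0.9159 ≈ 0.861 mcg/mL.

0.9 mcg/mL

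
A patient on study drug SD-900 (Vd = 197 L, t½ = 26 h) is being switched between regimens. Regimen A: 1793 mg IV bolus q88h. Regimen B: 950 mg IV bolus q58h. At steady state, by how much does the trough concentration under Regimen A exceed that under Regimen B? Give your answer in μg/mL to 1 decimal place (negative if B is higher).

-0.3 μg/mL

Regimen A: f = (1/2)^(88/26) ≈ 0.0957; Cmin,ss = (1793/197)·f/(1−f) ≈ 0.963 μg/mL.
Regimen B: f = (1/2)^(58/26) ≈ 0.2130; Cmin,ss = (950/197)·f/(1−f) ≈ 1.305 μg/mL.
Difference ≈ 0.963 − 1.305 ≈ -0.342 μg/mL.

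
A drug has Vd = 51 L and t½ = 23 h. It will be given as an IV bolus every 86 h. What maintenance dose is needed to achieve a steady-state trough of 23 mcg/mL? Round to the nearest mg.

τ/t½ = 86/23 ≈ 3.7391, so f = (1/2)^(86/23) ≈ 0.074888.
Cmin,ss = (D/Vd)·f/(1−f), so D = Cmin,ss·Vd·(1−f)/f.
D = 23 × 51 × (1−f)/f ≈ 23 × 51 × 12.35327 ≈ 14490.39 mg.

14490 mg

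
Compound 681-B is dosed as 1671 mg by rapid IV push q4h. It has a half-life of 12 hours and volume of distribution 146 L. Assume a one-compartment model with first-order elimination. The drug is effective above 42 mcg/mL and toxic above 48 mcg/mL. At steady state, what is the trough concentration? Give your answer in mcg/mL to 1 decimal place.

Over one 4-h interval, 4/12 ≈ 0.33333 half-lives elapse, leaving f ≈ 0.7937 of each dose.
Single-dose peak C₀ = D/Vd = 1671/146 ≈ 11.445 mcg/mL.
Steady-state trough Cmin,ss = C₀·f/(1−f) ≈ 11.445 × 0.7937/0.2063 ≈ 44.032 mcg/mL.
Trough 44.0 mcg/mL vs MEC 42 mcg/mL: adequate.

44.0 mcg/mL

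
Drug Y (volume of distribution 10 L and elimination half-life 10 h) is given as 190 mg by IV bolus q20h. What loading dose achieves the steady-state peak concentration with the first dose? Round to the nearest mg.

253 mg

f = (1/2)^(20/10) ≈ 0.250000; accumulation ratio R = 1/(1−f) ≈ 1.33333.
Loading dose to hit Cmax,ss on first dose: D_load = D_maint·R ≈ 190 × 1.33333 ≈ 253.33 mg.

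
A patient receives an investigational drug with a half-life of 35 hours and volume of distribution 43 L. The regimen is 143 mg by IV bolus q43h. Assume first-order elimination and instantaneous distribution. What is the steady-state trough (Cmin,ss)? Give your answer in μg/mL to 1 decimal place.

τ/t½ = 43/35 ≈ 1.2286, so fraction remaining f = (1/2)^(43/35) ≈ 0.4267.
Single-dose peak C₀ = D/Vd = 143/43 ≈ 3.326 μg/mL.
Steady-state trough Cmin,ss = C₀·f/(1−f) ≈ 3.326 × 0.4267/0.5733 ≈ 2.476 μg/mL.

2.5 μg/mL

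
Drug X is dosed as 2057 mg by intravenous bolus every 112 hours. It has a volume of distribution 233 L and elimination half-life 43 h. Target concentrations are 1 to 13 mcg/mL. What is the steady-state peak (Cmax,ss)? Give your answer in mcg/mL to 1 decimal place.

Over one 112-h interval, 112/43 ≈ 2.6047 half-lives elapse, leaving f ≈ 0.1644 of each dose.
Accumulation ratio R = 1/(1 − f) ≈ 1/0.8356 ≈ 1.1967.
Single-dose peak C₀ = D/Vd = 2057/233 ≈ 8.828 mcg/mL.
Steady-state peak Cmax,ss = C₀·R ≈ 8.828 × 1.1967 ≈ 10.564 mcg/mL.
Peak 10.6 mcg/mL vs MTC 13 mcg/mL: below toxic threshold.

10.6 mcg/mL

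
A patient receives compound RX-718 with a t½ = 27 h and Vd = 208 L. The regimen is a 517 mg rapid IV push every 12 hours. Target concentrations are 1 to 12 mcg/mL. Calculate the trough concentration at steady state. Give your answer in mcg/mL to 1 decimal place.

6.9 mcg/mL

k = ln2/t½ = ln2/27 ≈ 0.025672 h⁻¹; fraction remaining f = e^(−kτ) = e^(−0.025672×12) ≈ 0.7349.
At steady state, accumulation factor R = 1/(1 − e^(−kτ)) ≈ 3.7722.
Single-dose peak C₀ = D/Vd = 517/208 ≈ 2.486 mcg/mL.
Steady-state peak Cmax,ss = C₀·R ≈ 2.486 × 3.7722 ≈ 9.378 mcg/mL.
Steady-state trough Cmin,ss = Cmax,ss·f ≈ 9.378 × 0.7349 ≈ 6.892 mcg/mL.
Trough 6.9 mcg/mL vs MEC 1 mcg/mL: adequate.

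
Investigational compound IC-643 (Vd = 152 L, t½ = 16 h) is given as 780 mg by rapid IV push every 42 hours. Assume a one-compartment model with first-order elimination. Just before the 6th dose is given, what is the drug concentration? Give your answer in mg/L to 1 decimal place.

1.0 mg/L

f = (1/2)^(τ/t½) = (1/2)^(42/16) ≈ 0.1621.
C₀ = D/Vd = 780/152 ≈ 5.132 mg/L.
Before the 6th dose, 5 doses have been given. Superposition: Cmin = C₀·(f + f² + … + f^5).
≈ 5.132 × (0.1621 + 0.0263 + 0.0043 + 0.0007 + 0.0001) ≈ 5.132 × 0.1935 ≈ 0.993 mg/L.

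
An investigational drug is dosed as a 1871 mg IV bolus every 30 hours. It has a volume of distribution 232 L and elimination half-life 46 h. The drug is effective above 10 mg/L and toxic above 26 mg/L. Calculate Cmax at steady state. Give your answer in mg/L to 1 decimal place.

22.2 mg/L

Over one 30-h interval, 30/46 ≈ 0.65217 half-lives elapse, leaving f ≈ 0.6363 of each dose.
Accumulation ratio R = 1/(1 − f) ≈ 1/0.3637 ≈ 2.7495.
Single-dose peak C₀ = D/Vd = 1871/232 ≈ 8.065 mg/L.
Cmax,ss = C₀/(1 − f) ≈ 8.065/0.3637 ≈ 22.175 mg/L.
Peak 22.2 mg/L vs MTC 26 mg/L: below toxic threshold.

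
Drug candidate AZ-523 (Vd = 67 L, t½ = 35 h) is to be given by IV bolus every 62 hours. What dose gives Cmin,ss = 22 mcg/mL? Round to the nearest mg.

3558 mg

τ/t½ = 62/35 ≈ 1.7714, so f = (1/2)^(62/35) ≈ 0.292919.
Cmin,ss = (D/Vd)·f/(1−f), so D = Cmin,ss·Vd·(1−f)/f.
D = 22 × 67 × (1−f)/f ≈ 22 × 67 × 2.41391 ≈ 3558.10 mg.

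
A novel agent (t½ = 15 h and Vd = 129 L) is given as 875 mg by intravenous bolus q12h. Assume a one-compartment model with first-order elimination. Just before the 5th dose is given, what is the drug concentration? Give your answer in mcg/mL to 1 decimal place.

8.2 mcg/mL

f = (1/2)^(τ/t½) = (1/2)^(12/15) ≈ 0.5743.
C₀ = D/Vd = 875/129 ≈ 6.783 mcg/mL.
Before the 5th dose, 4 doses have been given. Superposition: Cmin = C₀·(f + f² + … + f^4).
≈ 6.783 × (0.5743 + 0.3298 + 0.1894 + 0.1088) ≈ 6.783 × 1.2023 ≈ 8.155 mcg/mL.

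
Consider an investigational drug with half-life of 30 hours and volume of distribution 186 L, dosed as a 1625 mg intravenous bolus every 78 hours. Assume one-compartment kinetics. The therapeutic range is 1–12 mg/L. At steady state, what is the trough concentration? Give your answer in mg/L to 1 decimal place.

1.7 mg/L

τ/t½ = 78/30 ≈ 2.6, so fraction remaining f = (1/2)^(78/30) ≈ 0.1649.
Single-dose peak C₀ = D/Vd = 1625/186 ≈ 8.737 mg/L.
Steady-state trough Cmin,ss = C₀·f/(1−f) ≈ 8.737 × 0.1649/0.8351 ≈ 1.725 mg/L.
Trough 1.7 mg/L vs MEC 1 mg/L: adequate.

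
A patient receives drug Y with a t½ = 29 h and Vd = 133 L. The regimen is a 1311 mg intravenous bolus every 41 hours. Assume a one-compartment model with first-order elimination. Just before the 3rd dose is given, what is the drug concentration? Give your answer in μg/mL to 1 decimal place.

f = (1/2)^(τ/t½) = (1/2)^(41/29) ≈ 0.3753.
C₀ = D/Vd = 1311/133 ≈ 9.857 μg/mL.
Before the 3rd dose, 2 doses have been given. Superposition: Cmin = C₀·(f + f²).
≈ 9.857 × (0.3753 + 0.1409) ≈ 9.857 × 0.5162 ≈ 5.088 μg/mL.

5.1 μg/mL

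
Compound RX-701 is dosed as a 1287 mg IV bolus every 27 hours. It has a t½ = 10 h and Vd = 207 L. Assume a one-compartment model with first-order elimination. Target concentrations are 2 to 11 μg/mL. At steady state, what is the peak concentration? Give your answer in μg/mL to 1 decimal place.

Over one 27-h interval, 27/10 ≈ 2.7 half-lives elapse, leaving f ≈ 0.1539 of each dose.
At steady state, accumulation factor R = 1/(1 − e^(−kτ)) ≈ 1.1819.
Single-dose peak C₀ = D/Vd = 1287/207 ≈ 6.217 μg/mL.
Steady-state peak Cmax,ss = C₀·R ≈ 6.217 × 1.1819 ≈ 7.348 μg/mL.
Peak 7.3 μg/mL vs MTC 11 μg/mL: below toxic threshold.

7.3 μg/mL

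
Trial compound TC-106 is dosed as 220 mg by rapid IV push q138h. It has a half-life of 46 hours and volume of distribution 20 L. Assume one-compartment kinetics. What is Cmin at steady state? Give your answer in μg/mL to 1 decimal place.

1.6 μg/mL

The dosing interval is 3 half-lives, so f = 2^(−3) = 0.125.
At steady state, R = 1/(1 − 0.125) = 8/7.
Single-dose peak C₀ = D/Vd = 220/20 = 11 μg/mL.
Steady-state peak Cmax,ss = C₀·R = 11 × 8/7 ≈ 12.571 μg/mL.
Steady-state trough Cmin,ss = Cmax,ss·f ≈ 12.571 × 0.125 ≈ 1.571 μg/mL.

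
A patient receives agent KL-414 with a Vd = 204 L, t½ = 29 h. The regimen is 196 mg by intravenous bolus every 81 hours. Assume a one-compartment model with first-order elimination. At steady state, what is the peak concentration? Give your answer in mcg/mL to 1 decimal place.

1.1 mcg/mL

Over one 81-h interval, 81/29 ≈ 2.7931 half-lives elapse, leaving f ≈ 0.1443 of each dose.
Accumulation ratio R = 1/(1 − f) ≈ 1/0.8557 ≈ 1.1686.
Single-dose peak C₀ = D/Vd = 196/204 ≈ 0.961 mcg/mL.
Steady-state peak Cmax,ss = C₀·R ≈ 0.961 × 1.1686 ≈ 1.123 mcg/mL.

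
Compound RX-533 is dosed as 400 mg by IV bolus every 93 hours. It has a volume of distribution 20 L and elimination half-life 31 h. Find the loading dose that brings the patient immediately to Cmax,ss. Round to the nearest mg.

457 mg

f = (1/2)^(93/31) ≈ 0.125000; accumulation ratio R = 1/(1−f) ≈ 1.14286.
Loading dose to hit Cmax,ss on first dose: D_load = D_maint·R ≈ 400 × 1.14286 ≈ 457.14 mg.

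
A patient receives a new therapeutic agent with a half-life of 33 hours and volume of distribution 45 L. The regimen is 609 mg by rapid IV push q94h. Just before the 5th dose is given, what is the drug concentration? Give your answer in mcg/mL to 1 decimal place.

f = (1/2)^(τ/t½) = (1/2)^(94/33) ≈ 0.1388.
C₀ = D/Vd = 609/45 ≈ 13.533 mcg/mL.
Before the 5th dose, 4 doses have been given. Superposition: Cmin = C₀·(f + f² + … + f^4).
≈ 13.533 × (0.1388 + 0.0193 + 0.0027 + 0.0004) ≈ 13.533 × 0.1612 ≈ 2.182 mcg/mL.

2.2 mcg/mL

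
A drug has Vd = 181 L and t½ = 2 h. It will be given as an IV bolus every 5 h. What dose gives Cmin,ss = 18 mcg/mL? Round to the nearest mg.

τ/t½ = 5/2 ≈ 2.5, so f = (1/2)^(5/2) ≈ 0.176777.
Cmin,ss = (D/Vd)·f/(1−f), so D = Cmin,ss·Vd·(1−f)/f.
D = 18 × 181 × (1−f)/f ≈ 18 × 181 × 4.65684 ≈ 15171.98 mg.

15172 mg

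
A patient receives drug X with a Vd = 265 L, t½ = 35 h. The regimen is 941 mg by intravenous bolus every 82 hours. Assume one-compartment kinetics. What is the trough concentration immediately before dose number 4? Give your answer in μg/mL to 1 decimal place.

f = (1/2)^(τ/t½) = (1/2)^(82/35) ≈ 0.1971.
C₀ = D/Vd = 941/265 ≈ 3.551 μg/mL.
Before the 4th dose, 3 doses have been given. Superposition: Cmin = C₀·(f + f² + … + f^3).
≈ 3.551 × (0.1971 + 0.0388 + 0.0077) ≈ 3.551 × 0.2436 ≈ 0.865 μg/mL.

0.9 μg/mL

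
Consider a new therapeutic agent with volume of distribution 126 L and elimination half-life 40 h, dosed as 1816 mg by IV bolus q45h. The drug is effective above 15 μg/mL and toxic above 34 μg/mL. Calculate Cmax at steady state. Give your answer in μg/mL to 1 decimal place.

Over one 45-h interval, 45/40 ≈ 1.125 half-lives elapse, leaving f ≈ 0.4585 of each dose.
At steady state, accumulation factor R = 1/(1 − e^(−kτ)) ≈ 1.8467.
Each bolus raises the concentration by D/Vd = 1816/126 ≈ 14.413 μg/mL.
Cmax,ss = C₀/(1 − f) ≈ 14.413/0.5415 ≈ 26.617 μg/mL.
Peak 26.6 μg/mL vs MTC 34 μg/mL: below toxic threshold.

26.6 μg/mL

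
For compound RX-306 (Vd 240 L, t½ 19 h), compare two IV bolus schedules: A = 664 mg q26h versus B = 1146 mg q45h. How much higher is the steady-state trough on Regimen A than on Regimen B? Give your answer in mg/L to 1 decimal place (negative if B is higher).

0.6 mg/L

Regimen A: f = (1/2)^(26/19) ≈ 0.3873; Cmin,ss = (664/240)·f/(1−f) ≈ 1.749 mg/L.
Regimen B: f = (1/2)^(45/19) ≈ 0.1937; Cmin,ss = (1146/240)·f/(1−f) ≈ 1.147 mg/L.
Difference ≈ 1.749 − 1.147 ≈ 0.602 mg/L.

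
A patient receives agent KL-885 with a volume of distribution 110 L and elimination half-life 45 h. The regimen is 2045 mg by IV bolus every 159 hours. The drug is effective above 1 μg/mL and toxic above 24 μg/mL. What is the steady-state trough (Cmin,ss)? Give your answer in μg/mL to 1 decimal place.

1.8 μg/mL

k = ln2/t½ = ln2/45 ≈ 0.015403 h⁻¹; fraction remaining f = e^(−kτ) = e^(−0.015403×159) ≈ 0.0864.
Single-dose peak C₀ = D/Vd = 2045/110 ≈ 18.591 μg/mL.
Steady-state trough Cmin,ss = C₀·f/(1−f) ≈ 18.591 × 0.0864/0.9136 ≈ 1.758 μg/mL.
Trough 1.8 μg/mL vs MEC 1 μg/mL: adequate.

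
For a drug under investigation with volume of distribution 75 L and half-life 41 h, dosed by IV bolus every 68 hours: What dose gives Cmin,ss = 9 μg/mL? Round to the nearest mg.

τ/t½ = 68/41 ≈ 1.6585, so f = (1/2)^(68/41) ≈ 0.316760.
Cmin,ss = (D/Vd)·f/(1−f), so D = Cmin,ss·Vd·(1−f)/f.
D = 9 × 75 × (1−f)/f ≈ 9 × 75 × 2.15696 ≈ 1455.95 mg.

1456 mg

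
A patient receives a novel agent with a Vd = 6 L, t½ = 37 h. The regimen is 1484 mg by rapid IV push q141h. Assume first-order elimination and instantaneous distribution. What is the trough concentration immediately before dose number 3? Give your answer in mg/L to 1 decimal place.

18.9 mg/L

f = (1/2)^(τ/t½) = (1/2)^(141/37) ≈ 0.0713.
C₀ = D/Vd = 1484/6 ≈ 247.333 mg/L.
Before the 3rd dose, 2 doses have been given. Superposition: Cmin = C₀·(f + f²).
≈ 247.333 × (0.0713 + 0.0051) ≈ 247.333 × 0.0764 ≈ 18.896 mg/L.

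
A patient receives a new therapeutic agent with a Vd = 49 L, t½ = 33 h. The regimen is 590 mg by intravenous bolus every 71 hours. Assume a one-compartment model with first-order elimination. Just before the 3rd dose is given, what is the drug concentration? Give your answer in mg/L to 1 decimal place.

3.3 mg/L

f = (1/2)^(τ/t½) = (1/2)^(71/33) ≈ 0.2251.
C₀ = D/Vd = 590/49 ≈ 12.041 mg/L.
Before the 3rd dose, 2 doses have been given. Superposition: Cmin = C₀·(f + f²).
≈ 12.041 × (0.2251 + 0.0507) ≈ 12.041 × 0.2758 ≈ 3.321 mg/L.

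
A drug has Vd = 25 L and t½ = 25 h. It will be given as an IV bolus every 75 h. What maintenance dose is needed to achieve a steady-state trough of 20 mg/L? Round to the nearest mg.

3500 mg

τ/t½ = 75/25 ≈ 3, so f = (1/2)^(75/25) ≈ 0.125000.
Cmin,ss = (D/Vd)·f/(1−f), so D = Cmin,ss·Vd·(1−f)/f.
D = 20 × 25 × (1−f)/f ≈ 20 × 25 × 7.00000 ≈ 3500.00 mg.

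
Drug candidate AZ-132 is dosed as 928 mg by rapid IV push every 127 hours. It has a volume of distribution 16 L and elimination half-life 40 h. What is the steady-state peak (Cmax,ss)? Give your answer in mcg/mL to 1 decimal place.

Over one 127-h interval, 127/40 ≈ 3.175 half-lives elapse, leaving f ≈ 0.1107 of each dose.
At steady state, accumulation factor R = 1/(1 − e^(−kτ)) ≈ 1.1245.
Each bolus raises the concentration by D/Vd = 928/16 ≈ 58.000 mcg/mL.
Steady-state peak Cmax,ss = C₀·R ≈ 58.000 × 1.1245 ≈ 65.221 mcg/mL.

65.2 mcg/mL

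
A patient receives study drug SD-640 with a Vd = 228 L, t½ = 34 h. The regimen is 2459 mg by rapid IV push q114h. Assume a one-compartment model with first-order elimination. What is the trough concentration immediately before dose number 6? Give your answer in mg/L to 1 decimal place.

1.2 mg/L

f = (1/2)^(τ/t½) = (1/2)^(114/34) ≈ 0.0979.
C₀ = D/Vd = 2459/228 ≈ 10.785 mg/L.
Before the 6th dose, 5 doses have been given. Superposition: Cmin = C₀·(f + f² + … + f^5).
≈ 10.785 × (0.0979 + 0.0096 + 0.0009 + 0.0001 + 0.0000) ≈ 10.785 × 0.1085 ≈ 1.170 mg/L.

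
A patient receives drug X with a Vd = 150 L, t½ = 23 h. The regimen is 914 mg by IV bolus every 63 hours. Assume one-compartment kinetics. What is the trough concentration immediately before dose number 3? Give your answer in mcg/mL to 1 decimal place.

1.0 mcg/mL

f = (1/2)^(τ/t½) = (1/2)^(63/23) ≈ 0.1498.
C₀ = D/Vd = 914/150 ≈ 6.093 mcg/mL.
Before the 3rd dose, 2 doses have been given. Superposition: Cmin = C₀·(f + f²).
≈ 6.093 × (0.1498 + 0.0224) ≈ 6.093 × 0.1722 ≈ 1.049 mcg/mL.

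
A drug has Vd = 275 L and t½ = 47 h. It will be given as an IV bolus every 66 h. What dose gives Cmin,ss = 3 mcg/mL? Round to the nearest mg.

1359 mg

τ/t½ = 66/47 ≈ 1.4043, so f = (1/2)^(66/47) ≈ 0.377813.
Cmin,ss = (D/Vd)·f/(1−f), so D = Cmin,ss·Vd·(1−f)/f.
D = 3 × 275 × (1−f)/f ≈ 3 × 275 × 1.64681 ≈ 1358.62 mg.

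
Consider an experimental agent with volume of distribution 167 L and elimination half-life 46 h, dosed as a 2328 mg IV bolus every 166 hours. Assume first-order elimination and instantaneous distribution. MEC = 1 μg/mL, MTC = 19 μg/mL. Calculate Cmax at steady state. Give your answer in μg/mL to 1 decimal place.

k = ln2/t½ = ln2/46 ≈ 0.015068 h⁻¹; fraction remaining f = e^(−kτ) = e^(−0.015068×166) ≈ 0.0820.
Accumulation ratio R = 1/(1 − f) ≈ 1/0.9180 ≈ 1.0893.
Single-dose peak C₀ = D/Vd = 2328/167 ≈ 13.940 μg/mL.
Steady-state peak Cmax,ss = C₀·R ≈ 13.940 × 1.0893 ≈ 15.185 μg/mL.
Peak 15.2 μg/mL vs MTC 19 μg/mL: below toxic threshold.

15.2 μg/mL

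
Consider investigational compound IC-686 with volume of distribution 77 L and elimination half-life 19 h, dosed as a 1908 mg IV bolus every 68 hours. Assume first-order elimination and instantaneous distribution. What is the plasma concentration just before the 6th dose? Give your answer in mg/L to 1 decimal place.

2.3 mg/L

f = (1/2)^(τ/t½) = (1/2)^(68/19) ≈ 0.0837.
C₀ = D/Vd = 1908/77 ≈ 24.779 mg/L.
Before the 6th dose, 5 doses have been given. Superposition: Cmin = C₀·(f + f² + … + f^5).
≈ 24.779 × (0.0837 + 0.0070 + 0.0006 + 0.0000 + 0.0000) ≈ 24.779 × 0.0913 ≈ 2.262 mg/L.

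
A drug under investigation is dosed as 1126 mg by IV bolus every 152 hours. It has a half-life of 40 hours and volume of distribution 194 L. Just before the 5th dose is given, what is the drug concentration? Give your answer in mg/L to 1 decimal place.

f = (1/2)^(τ/t½) = (1/2)^(152/40) ≈ 0.0718.
C₀ = D/Vd = 1126/194 ≈ 5.804 mg/L.
Before the 5th dose, 4 doses have been given. Superposition: Cmin = C₀·(f + f² + … + f^4).
≈ 5.804 × (0.0718 + 0.0052 + 0.0004 + 0.0000) ≈ 5.804 × 0.0774 ≈ 0.449 mg/L.

0.4 mg/L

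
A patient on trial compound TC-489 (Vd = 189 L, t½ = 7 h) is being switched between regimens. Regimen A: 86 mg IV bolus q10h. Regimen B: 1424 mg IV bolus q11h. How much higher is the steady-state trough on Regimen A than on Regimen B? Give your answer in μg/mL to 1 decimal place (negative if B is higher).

-3.6 μg/mL

Regimen A: f = (1/2)^(10/7) ≈ 0.3715; Cmin,ss = (86/189)·f/(1−f) ≈ 0.269 μg/mL.
Regimen B: f = (1/2)^(11/7) ≈ 0.3365; Cmin,ss = (1424/189)·f/(1−f) ≈ 3.821 μg/mL.
Difference ≈ 0.269 − 3.821 ≈ -3.552 μg/mL.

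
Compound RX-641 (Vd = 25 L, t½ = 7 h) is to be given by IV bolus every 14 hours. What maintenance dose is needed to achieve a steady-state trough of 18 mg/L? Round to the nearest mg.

1350 mg

τ/t½ = 14/7 ≈ 2, so f = (1/2)^(14/7) ≈ 0.250000.
Cmin,ss = (D/Vd)·f/(1−f), so D = Cmin,ss·Vd·(1−f)/f.
D = 18 × 25 × (1−f)/f ≈ 18 × 25 × 3.00000 ≈ 1350.00 mg.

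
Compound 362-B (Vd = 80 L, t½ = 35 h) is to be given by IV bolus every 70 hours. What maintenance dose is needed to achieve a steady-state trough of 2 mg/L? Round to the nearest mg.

τ/t½ = 70/35 ≈ 2, so f = (1/2)^(70/35) ≈ 0.250000.
Cmin,ss = (D/Vd)·f/(1−f), so D = Cmin,ss·Vd·(1−f)/f.
D = 2 × 80 × (1−f)/f ≈ 2 × 80 × 3.00000 ≈ 480.00 mg.

480 mg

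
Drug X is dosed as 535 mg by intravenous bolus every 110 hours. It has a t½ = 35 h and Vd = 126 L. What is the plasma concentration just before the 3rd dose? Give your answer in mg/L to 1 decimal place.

f = (1/2)^(τ/t½) = (1/2)^(110/35) ≈ 0.1132.
C₀ = D/Vd = 535/126 ≈ 4.246 mg/L.
Before the 3rd dose, 2 doses have been given. Superposition: Cmin = C₀·(f + f²).
≈ 4.246 × (0.1132 + 0.0128) ≈ 4.246 × 0.1260 ≈ 0.535 mg/L.

0.5 mg/L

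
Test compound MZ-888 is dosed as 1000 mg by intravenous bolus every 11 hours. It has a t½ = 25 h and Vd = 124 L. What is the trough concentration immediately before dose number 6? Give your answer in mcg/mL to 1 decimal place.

f = (1/2)^(τ/t½) = (1/2)^(11/25) ≈ 0.7371.
C₀ = D/Vd = 1000/124 ≈ 8.065 mcg/mL.
Before the 6th dose, 5 doses have been given. Superposition: Cmin = C₀·(f + f² + … + f^5).
≈ 8.065 × (0.7371 + 0.5433 + 0.4005 + 0.2952 + 0.2176) ≈ 8.065 × 2.1937 ≈ 17.692 mcg/mL.

17.7 mcg/mL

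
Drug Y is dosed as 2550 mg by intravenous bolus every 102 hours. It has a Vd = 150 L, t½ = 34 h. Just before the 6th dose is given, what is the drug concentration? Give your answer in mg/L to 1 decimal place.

2.4 mg/L

f = (1/2)^(τ/t½) = (1/2)^(102/34) ≈ 0.1250.
C₀ = D/Vd = 2550/150 ≈ 17.000 mg/L.
Before the 6th dose, 5 doses have been given. Superposition: Cmin = C₀·(f + f² + … + f^5).
≈ 17.000 × (0.1250 + 0.0156 + 0.0020 + 0.0002 + 0.0000) ≈ 17.000 × 0.1428 ≈ 2.428 mg/L.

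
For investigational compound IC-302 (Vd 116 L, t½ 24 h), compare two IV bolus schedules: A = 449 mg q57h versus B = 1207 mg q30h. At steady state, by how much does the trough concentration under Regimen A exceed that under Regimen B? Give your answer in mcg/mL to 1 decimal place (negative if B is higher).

Regimen A: f = (1/2)^(57/24) ≈ 0.1928; Cmin,ss = (449/116)·f/(1−f) ≈ 0.925 mcg/mL.
Regimen B: f = (1/2)^(30/24) ≈ 0.4204; Cmin,ss = (1207/116)·f/(1−f) ≈ 7.547 mcg/mL.
Difference ≈ 0.925 − 7.547 ≈ -6.622 mcg/mL.

-6.6 mcg/mL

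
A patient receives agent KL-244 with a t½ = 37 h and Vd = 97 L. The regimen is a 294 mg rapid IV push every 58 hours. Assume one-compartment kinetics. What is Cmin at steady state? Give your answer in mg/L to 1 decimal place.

k = ln2/t½ = ln2/37 ≈ 0.018734 h⁻¹; fraction remaining f = e^(−kτ) = e^(−0.018734×58) ≈ 0.3374.
Each bolus raises the concentration by D/Vd = 294/97 ≈ 3.031 mg/L.
Steady-state trough Cmin,ss = C₀·f/(1−f) ≈ 3.031 × 0.3374/0.6626 ≈ 1.543 mg/L.

1.5 mg/L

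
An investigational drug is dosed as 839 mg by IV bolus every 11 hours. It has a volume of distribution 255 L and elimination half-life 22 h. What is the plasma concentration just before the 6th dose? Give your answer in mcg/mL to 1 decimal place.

6.5 mcg/mL

f = (1/2)^(τ/t½) = (1/2)^(11/22) ≈ 0.7071.
C₀ = D/Vd = 839/255 ≈ 3.290 mcg/mL.
Before the 6th dose, 5 doses have been given. Superposition: Cmin = C₀·(f + f² + … + f^5).
≈ 3.290 × (0.7071 + 0.5000 + 0.3535 + 0.2500 + 0.1768) ≈ 3.290 × 1.9874 ≈ 6.539 mcg/mL.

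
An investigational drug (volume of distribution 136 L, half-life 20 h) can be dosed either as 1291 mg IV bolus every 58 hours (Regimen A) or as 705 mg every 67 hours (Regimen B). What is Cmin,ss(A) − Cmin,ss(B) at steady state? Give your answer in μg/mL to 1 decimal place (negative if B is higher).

Regimen A: f = (1/2)^(58/20) ≈ 0.1340; Cmin,ss = (1291/136)·f/(1−f) ≈ 1.469 μg/mL.
Regimen B: f = (1/2)^(67/20) ≈ 0.0981; Cmin,ss = (705/136)·f/(1−f) ≈ 0.564 μg/mL.
Difference ≈ 1.469 − 0.564 ≈ 0.905 μg/mL.

0.9 μg/mL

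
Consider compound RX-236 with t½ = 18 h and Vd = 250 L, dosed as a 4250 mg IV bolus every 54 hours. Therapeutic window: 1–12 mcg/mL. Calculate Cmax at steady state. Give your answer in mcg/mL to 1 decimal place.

19.4 mcg/mL

The dosing interval is 3 half-lives, so f = 2^(−3) = 0.125.
At steady state, R = 1/(1 − 0.125) = 8/7.
Single-dose peak C₀ = D/Vd = 4250/250 = 17 mcg/mL.
Steady-state peak Cmax,ss = C₀·R = 17 × 8/7 ≈ 19.429 mcg/mL.
Peak 19.4 mcg/mL vs MTC 12 mcg/mL: exceeds toxic threshold.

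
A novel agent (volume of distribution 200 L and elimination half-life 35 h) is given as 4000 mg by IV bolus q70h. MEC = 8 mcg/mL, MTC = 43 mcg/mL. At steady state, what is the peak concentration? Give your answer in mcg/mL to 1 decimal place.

26.7 mcg/mL

τ = 70 h = 2 half-lives, so f = (1/2)^2 = 0.25.
At steady state, R = 1/(1 − 0.25) = 4/3.
Single-dose peak C₀ = D/Vd = 4000/200 = 20 mcg/mL.
Steady-state peak Cmax,ss = C₀·R = 20 × 4/3 ≈ 26.667 mcg/mL.
Peak 26.7 mcg/mL vs MTC 43 mcg/mL: below toxic threshold.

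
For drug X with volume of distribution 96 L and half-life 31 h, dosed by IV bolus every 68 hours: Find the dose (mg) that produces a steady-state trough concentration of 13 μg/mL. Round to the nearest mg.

4461 mg

τ/t½ = 68/31 ≈ 2.1935, so f = (1/2)^(68/31) ≈ 0.218613.
Cmin,ss = (D/Vd)·f/(1−f), so D = Cmin,ss·Vd·(1−f)/f.
D = 13 × 96 × (1−f)/f ≈ 13 × 96 × 3.57429 ≈ 4460.71 mg.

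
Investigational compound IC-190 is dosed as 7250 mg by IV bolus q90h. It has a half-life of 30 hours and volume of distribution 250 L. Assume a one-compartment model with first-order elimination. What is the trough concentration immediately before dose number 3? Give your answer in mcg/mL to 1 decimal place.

4.1 mcg/mL

f = (1/2)^(τ/t½) = (1/2)^(90/30) ≈ 0.1250.
C₀ = D/Vd = 7250/250 ≈ 29.000 mcg/mL.
Before the 3rd dose, 2 doses have been given. Superposition: Cmin = C₀·(f + f²).
≈ 29.000 × (0.1250 + 0.0156) ≈ 29.000 × 0.1406 ≈ 4.077 mcg/mL.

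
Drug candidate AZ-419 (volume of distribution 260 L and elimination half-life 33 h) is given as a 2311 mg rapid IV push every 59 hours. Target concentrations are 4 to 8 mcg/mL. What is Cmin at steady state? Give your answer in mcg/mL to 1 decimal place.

3.6 mcg/mL

k = ln2/t½ = ln2/33 ≈ 0.021004 h⁻¹; fraction remaining f = e^(−kτ) = e^(−0.021004×59) ≈ 0.2896.
Single-dose peak C₀ = D/Vd = 2311/260 ≈ 8.888 mcg/mL.
Steady-state trough Cmin,ss = C₀·f/(1−f) ≈ 8.888 × 0.2896/0.7104 ≈ 3.623 mcg/mL.
Trough 3.6 mcg/mL vs MEC 4 mcg/mL: subtherapeutic.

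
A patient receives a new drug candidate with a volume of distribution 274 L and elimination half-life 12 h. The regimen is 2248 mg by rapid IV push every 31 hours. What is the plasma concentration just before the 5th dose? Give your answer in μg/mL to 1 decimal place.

f = (1/2)^(τ/t½) = (1/2)^(31/12) ≈ 0.1669.
C₀ = D/Vd = 2248/274 ≈ 8.204 μg/mL.
Before the 5th dose, 4 doses have been given. Superposition: Cmin = C₀·(f + f² + … + f^4).
≈ 8.204 × (0.1669 + 0.0279 + 0.0046 + 0.0008) ≈ 8.204 × 0.2002 ≈ 1.642 μg/mL.

1.6 μg/mL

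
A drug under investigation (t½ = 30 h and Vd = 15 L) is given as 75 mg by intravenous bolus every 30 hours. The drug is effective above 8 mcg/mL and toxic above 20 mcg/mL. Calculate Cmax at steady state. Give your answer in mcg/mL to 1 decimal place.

10.0 mcg/mL

τ = 30 h = 1 half-life, so f = (1/2)^1 = 0.5.
At steady state, R = 1/(1 − 0.5) = 2/1.
Single-dose peak C₀ = D/Vd = 75/15 = 5 mcg/mL.
Steady-state peak Cmax,ss = C₀·R = 5 × 2/1 ≈ 10.000 mcg/mL.
Peak 10.0 mcg/mL vs MTC 20 mcg/mL: below toxic threshold.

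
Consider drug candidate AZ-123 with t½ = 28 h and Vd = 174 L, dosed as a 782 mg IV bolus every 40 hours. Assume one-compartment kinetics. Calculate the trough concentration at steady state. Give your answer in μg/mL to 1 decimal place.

2.7 μg/mL

Over one 40-h interval, 40/28 ≈ 1.4286 half-lives elapse, leaving f ≈ 0.3715 of each dose.
At steady state, accumulation factor R = 1/(1 − e^(−kτ)) ≈ 1.5911.
Single-dose peak C₀ = D/Vd = 782/174 ≈ 4.494 μg/mL.
Steady-state peak Cmax,ss = C₀·R ≈ 4.494 × 1.5911 ≈ 7.150 μg/mL.
Steady-state trough Cmin,ss = Cmax,ss·f ≈ 7.150 × 0.3715 ≈ 2.656 μg/mL.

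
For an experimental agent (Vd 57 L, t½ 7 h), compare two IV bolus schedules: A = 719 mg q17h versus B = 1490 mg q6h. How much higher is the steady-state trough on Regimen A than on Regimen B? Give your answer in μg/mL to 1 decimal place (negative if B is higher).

-29.3 μg/mL

Regimen A: f = (1/2)^(17/7) ≈ 0.1857; Cmin,ss = (719/57)·f/(1−f) ≈ 2.877 μg/mL.
Regimen B: f = (1/2)^(6/7) ≈ 0.5520; Cmin,ss = (1490/57)·f/(1−f) ≈ 32.209 μg/mL.
Difference ≈ 2.877 − 32.209 ≈ -29.332 μg/mL.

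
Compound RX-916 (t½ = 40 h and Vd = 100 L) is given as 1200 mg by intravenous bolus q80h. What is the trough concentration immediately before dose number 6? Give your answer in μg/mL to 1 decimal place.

4.0 μg/mL

f = (1/2)^(τ/t½) = (1/2)^(80/40) ≈ 0.2500.
C₀ = D/Vd = 1200/100 ≈ 12.000 μg/mL.
Before the 6th dose, 5 doses have been given. Superposition: Cmin = C₀·(f + f² + … + f^5).
≈ 12.000 × (0.2500 + 0.0625 + 0.0156 + 0.0039 + 0.0010) ≈ 12.000 × 0.3330 ≈ 3.996 μg/mL.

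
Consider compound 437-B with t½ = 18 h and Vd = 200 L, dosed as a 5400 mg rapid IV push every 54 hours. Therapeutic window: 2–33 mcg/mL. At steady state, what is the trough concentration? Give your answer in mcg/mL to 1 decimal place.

τ = 54 h = 3 half-lives, so f = (1/2)^3 = 0.125.
Accumulation ratio R = 1/(1 − f) = 1/0.875 = 8/7.
Single-dose peak C₀ = D/Vd = 5400/200 = 27 mcg/mL.
Steady-state peak Cmax,ss = C₀·R = 27 × 8/7 ≈ 30.857 mcg/mL.
Steady-state trough Cmin,ss = Cmax,ss·f ≈ 30.857 × 0.125 ≈ 3.857 mcg/mL.
Trough 3.9 mcg/mL vs MEC 2 mcg/mL: adequate.

3.9 mcg/mL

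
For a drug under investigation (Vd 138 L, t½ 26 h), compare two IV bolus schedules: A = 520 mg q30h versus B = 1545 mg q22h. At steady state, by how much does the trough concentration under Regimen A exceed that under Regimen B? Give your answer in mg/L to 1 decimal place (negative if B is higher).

Regimen A: f = (1/2)^(30/26) ≈ 0.4494; Cmin,ss = (520/138)·f/(1−f) ≈ 3.076 mg/L.
Regimen B: f = (1/2)^(22/26) ≈ 0.5563; Cmin,ss = (1545/138)·f/(1−f) ≈ 14.037 mg/L.
Difference ≈ 3.076 − 14.037 ≈ -10.961 mg/L.

-11.0 mg/L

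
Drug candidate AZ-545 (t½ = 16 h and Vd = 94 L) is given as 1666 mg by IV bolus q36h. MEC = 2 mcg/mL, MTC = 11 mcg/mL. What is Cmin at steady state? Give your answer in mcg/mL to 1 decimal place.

τ/t½ = 36/16 ≈ 2.25, so fraction remaining f = (1/2)^(36/16) ≈ 0.2102.
Accumulation ratio R = 1/(1 − f) ≈ 1/0.7898 ≈ 1.2661.
Each bolus raises the concentration by D/Vd = 1666/94 ≈ 17.723 mcg/mL.
Cmax,ss = C₀/(1 − f) ≈ 17.723/0.7898 ≈ 22.440 mcg/mL.
One interval later, Cmin,ss = Cmax,ss·e^(−kτ) ≈ 22.440 × 0.2102 ≈ 4.717 mcg/mL.
Trough 4.7 mcg/mL vs MEC 2 mcg/mL: adequate.

4.7 mcg/mL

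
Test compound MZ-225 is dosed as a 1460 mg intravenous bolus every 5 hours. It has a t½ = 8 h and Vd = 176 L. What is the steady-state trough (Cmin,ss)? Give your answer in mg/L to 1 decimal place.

k = ln2/t½ = ln2/8 ≈ 0.086643 h⁻¹; fraction remaining f = e^(−kτ) = e^(−0.086643×5) ≈ 0.6484.
At steady state, accumulation factor R = 1/(1 − e^(−kτ)) ≈ 2.8441.
Each bolus raises the concentration by D/Vd = 1460/176 ≈ 8.295 mg/L.
Steady-state peak Cmax,ss = C₀·R ≈ 8.295 × 2.8441 ≈ 23.592 mg/L.
Steady-state trough Cmin,ss = Cmax,ss·f ≈ 23.592 × 0.6484 ≈ 15.297 mg/L.

15.3 mg/L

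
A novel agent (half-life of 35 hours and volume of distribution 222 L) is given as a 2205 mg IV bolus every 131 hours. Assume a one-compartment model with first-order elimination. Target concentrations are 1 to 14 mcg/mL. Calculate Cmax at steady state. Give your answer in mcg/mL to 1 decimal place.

Over one 131-h interval, 131/35 ≈ 3.7429 half-lives elapse, leaving f ≈ 0.0747 of each dose.
At steady state, accumulation factor R = 1/(1 − e^(−kτ)) ≈ 1.0807.
Single-dose peak C₀ = D/Vd = 2205/222 ≈ 9.932 mcg/mL.
Steady-state peak Cmax,ss = C₀·R ≈ 9.932 × 1.0807 ≈ 10.734 mcg/mL.
Peak 10.7 mcg/mL vs MTC 14 mcg/mL: below toxic threshold.

10.7 mcg/mL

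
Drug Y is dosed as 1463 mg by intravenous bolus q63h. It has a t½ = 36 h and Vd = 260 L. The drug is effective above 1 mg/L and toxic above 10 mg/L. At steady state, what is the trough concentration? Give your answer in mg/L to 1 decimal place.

τ/t½ = 63/36 ≈ 1.75, so fraction remaining f = (1/2)^(63/36) ≈ 0.2973.
At steady state, accumulation factor R = 1/(1 − e^(−kτ)) ≈ 1.4231.
Single-dose peak C₀ = D/Vd = 1463/260 ≈ 5.627 mg/L.
Cmax,ss = C₀/(1 − f) ≈ 5.627/0.7027 ≈ 8.008 mg/L.
One interval later, Cmin,ss = Cmax,ss·e^(−kτ) ≈ 8.008 × 0.2973 ≈ 2.381 mg/L.
Trough 2.4 mg/L vs MEC 1 mg/L: adequate.

2.4 mg/L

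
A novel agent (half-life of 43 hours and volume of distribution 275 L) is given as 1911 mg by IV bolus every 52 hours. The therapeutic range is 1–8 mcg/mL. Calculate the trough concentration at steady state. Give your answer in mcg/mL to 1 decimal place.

Over one 52-h interval, 52/43 ≈ 1.2093 half-lives elapse, leaving f ≈ 0.4325 of each dose.
Accumulation ratio R = 1/(1 − f) ≈ 1/0.5675 ≈ 1.7621.
Single-dose peak C₀ = D/Vd = 1911/275 ≈ 6.949 mcg/mL.
Cmax,ss = C₀/(1 − f) ≈ 6.949/0.5675 ≈ 12.245 mcg/mL.
Steady-state trough Cmin,ss = Cmax,ss·f ≈ 12.245 × 0.4325 ≈ 5.296 mcg/mL.
Trough 5.3 mcg/mL vs MEC 1 mcg/mL: adequate.

5.3 mcg/mL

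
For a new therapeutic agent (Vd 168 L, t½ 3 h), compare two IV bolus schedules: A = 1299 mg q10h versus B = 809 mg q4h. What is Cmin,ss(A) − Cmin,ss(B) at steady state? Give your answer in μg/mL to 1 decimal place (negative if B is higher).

-2.3 μg/mL

Regimen A: f = (1/2)^(10/3) ≈ 0.0992; Cmin,ss = (1299/168)·f/(1−f) ≈ 0.851 μg/mL.
Regimen B: f = (1/2)^(4/3) ≈ 0.3969; Cmin,ss = (809/168)·f/(1−f) ≈ 3.169 μg/mL.
Difference ≈ 0.851 − 3.169 ≈ -2.318 μg/mL.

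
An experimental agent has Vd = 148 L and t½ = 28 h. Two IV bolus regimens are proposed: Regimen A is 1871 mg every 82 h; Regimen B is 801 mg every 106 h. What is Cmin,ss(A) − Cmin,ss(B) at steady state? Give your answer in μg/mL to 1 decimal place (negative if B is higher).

Regimen A: f = (1/2)^(82/28) ≈ 0.1313; Cmin,ss = (1871/148)·f/(1−f) ≈ 1.911 μg/mL.
Regimen B: f = (1/2)^(106/28) ≈ 0.0725; Cmin,ss = (801/148)·f/(1−f) ≈ 0.423 μg/mL.
Difference ≈ 1.911 − 0.423 ≈ 1.488 μg/mL.

1.5 μg/mL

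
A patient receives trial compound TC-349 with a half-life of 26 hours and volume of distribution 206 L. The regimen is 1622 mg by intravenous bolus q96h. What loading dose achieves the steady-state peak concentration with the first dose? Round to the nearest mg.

f = (1/2)^(96/26) ≈ 0.077358; accumulation ratio R = 1/(1−f) ≈ 1.08384.
Loading dose to hit Cmax,ss on first dose: D_load = D_maint·R ≈ 1622 × 1.08384 ≈ 1757.99 mg.

1758 mg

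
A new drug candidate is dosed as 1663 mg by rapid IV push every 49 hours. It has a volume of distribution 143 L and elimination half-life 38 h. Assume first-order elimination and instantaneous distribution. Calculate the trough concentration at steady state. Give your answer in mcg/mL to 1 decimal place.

k = ln2/t½ = ln2/38 ≈ 0.018241 h⁻¹; fraction remaining f = e^(−kτ) = e^(−0.018241×49) ≈ 0.4091.
Each bolus raises the concentration by D/Vd = 1663/143 ≈ 11.629 mcg/mL.
Steady-state trough Cmin,ss = C₀·f/(1−f) ≈ 11.629 × 0.4091/0.5909 ≈ 8.051 mcg/mL.

8.1 mcg/mL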